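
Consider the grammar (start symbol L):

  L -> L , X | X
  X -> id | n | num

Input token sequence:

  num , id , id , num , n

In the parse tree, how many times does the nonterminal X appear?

5

[L [L [L [L [L [X num]] , [X id]] , [X id]] , [X num]] , [X n]]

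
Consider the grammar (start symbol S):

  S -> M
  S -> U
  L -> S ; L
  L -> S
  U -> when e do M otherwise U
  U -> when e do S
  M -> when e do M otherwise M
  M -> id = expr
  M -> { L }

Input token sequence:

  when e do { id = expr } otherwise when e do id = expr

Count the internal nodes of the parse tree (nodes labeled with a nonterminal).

[S [U when e do [M { [L [S [M id = expr]]] }] otherwise [U when e do [S [M id = expr]]]]]

9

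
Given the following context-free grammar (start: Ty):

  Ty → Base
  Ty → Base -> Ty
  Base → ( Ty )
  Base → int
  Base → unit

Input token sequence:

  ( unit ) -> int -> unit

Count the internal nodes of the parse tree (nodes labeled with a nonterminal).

8

[Ty [Base ( [Ty [Base unit]] )] -> [Ty [Base int] -> [Ty [Base unit]]]]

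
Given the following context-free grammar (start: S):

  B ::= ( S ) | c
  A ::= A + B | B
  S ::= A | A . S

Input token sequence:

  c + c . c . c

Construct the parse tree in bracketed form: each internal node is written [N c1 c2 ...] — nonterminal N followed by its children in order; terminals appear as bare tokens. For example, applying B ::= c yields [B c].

S
A . S
A + B . S
B + B . S
c + B . S
c + c . S
c + c . A . S
c + c . B . S
c + c . c . S
c + c . c . A
c + c . c . B
c + c . c . c

[S [A [A [B c]] + [B c]] . [S [A [B c]] . [S [A [B c]]]]]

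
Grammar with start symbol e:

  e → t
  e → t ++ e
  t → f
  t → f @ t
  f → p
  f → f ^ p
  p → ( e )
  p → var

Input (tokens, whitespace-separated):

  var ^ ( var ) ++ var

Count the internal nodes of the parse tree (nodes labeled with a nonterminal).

[e [t [f [f [p var]] ^ [p ( [e [t [f [p var]]]] )]]] ++ [e [t [f [p var]]]]]

14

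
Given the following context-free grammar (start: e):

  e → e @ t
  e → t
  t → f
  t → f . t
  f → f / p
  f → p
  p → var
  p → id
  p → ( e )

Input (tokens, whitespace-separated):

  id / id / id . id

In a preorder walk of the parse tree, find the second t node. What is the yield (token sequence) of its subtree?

id

[e [t [f [f [f [p id]] / [p id]] / [p id]] . [t [f [p id]]]]]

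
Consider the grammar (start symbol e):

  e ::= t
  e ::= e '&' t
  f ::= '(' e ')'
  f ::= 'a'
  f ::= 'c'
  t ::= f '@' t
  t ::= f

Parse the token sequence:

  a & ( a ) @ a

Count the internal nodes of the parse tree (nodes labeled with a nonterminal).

11

[e [e [t [f a]]] & [t [f ( [e [t [f a]]] )] @ [t [f a]]]]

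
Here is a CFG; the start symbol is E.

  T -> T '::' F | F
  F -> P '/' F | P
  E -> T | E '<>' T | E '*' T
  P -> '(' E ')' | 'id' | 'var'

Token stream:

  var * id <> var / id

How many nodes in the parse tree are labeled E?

3

[E [E [E [T [F [P var]]]] * [T [F [P id]]]] <> [T [F [P var] / [F [P id]]]]]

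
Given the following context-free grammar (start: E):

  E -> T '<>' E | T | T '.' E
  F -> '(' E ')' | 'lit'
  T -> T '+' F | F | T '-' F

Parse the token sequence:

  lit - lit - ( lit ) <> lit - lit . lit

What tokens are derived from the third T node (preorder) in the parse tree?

lit

[E [T [T [T [F lit]] - [F lit]] - [F ( [E [T [F lit]]] )]] <> [E [T [T [F lit]] - [F lit]] . [E [T [F lit]]]]]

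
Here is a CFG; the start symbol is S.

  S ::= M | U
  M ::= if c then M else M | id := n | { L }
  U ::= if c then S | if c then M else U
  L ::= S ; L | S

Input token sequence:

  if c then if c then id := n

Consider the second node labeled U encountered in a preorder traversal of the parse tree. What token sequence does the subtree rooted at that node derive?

if c then id := n

[S [U if c then [S [U if c then [S [M id := n]]]]]]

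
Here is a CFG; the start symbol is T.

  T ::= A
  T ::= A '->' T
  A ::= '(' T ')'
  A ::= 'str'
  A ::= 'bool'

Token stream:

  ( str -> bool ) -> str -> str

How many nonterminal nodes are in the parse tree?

[T [A ( [T [A str] -> [T [A bool]]] )] -> [T [A str] -> [T [A str]]]]

10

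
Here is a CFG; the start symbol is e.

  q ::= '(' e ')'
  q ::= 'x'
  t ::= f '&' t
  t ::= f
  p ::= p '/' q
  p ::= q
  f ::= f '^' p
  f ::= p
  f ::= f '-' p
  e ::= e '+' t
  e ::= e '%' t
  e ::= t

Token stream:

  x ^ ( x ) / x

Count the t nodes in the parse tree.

[e [t [f [f [p [q x]]] ^ [p [p [q ( [e [t [f [p [q x]]]]] )]] / [q x]]]]]

2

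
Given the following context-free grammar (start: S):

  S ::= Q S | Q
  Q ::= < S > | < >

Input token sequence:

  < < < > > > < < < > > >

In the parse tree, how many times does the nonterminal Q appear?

[S [Q < [S [Q < [S [Q < >]] >]] >] [S [Q < [S [Q < [S [Q < >]] >]] >]]]

6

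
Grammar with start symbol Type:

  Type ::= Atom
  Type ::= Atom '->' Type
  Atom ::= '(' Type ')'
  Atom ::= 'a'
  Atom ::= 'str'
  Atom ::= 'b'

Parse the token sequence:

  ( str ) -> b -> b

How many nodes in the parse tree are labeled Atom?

4

[Type [Atom ( [Type [Atom str]] )] -> [Type [Atom b] -> [Type [Atom b]]]]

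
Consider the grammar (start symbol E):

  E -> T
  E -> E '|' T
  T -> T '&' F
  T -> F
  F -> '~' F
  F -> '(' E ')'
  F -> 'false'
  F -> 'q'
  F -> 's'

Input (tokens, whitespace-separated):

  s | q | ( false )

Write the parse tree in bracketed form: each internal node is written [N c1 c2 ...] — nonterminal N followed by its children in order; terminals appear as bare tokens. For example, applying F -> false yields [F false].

[E [E [E [T [F s]]] | [T [F q]]] | [T [F ( [E [T [F false]]] )]]]

E
E | T
E | T | T
T | T | T
F | T | T
s | T | T
s | F | T
s | q | T
s | q | F
s | q | ( E )
s | q | ( T )
s | q | ( F )
s | q | ( false )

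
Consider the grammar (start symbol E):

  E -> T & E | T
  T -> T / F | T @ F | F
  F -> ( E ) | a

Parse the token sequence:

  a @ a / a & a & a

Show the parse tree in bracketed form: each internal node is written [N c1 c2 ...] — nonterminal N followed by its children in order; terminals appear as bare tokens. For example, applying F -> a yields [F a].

[E [T [T [T [F a]] @ [F a]] / [F a]] & [E [T [F a]] & [E [T [F a]]]]]

E
T & E
T / F & E
T @ F / F & E
F @ F / F & E
a @ F / F & E
a @ a / F & E
a @ a / a & E
a @ a / a & T & E
a @ a / a & F & E
a @ a / a & a & E
a @ a / a & a & T
a @ a / a & a & F
a @ a / a & a & a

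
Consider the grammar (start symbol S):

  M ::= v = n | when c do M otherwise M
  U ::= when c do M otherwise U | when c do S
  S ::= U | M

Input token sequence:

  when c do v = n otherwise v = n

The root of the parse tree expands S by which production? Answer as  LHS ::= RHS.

S ::= M

[S [M when c do [M v = n] otherwise [M v = n]]]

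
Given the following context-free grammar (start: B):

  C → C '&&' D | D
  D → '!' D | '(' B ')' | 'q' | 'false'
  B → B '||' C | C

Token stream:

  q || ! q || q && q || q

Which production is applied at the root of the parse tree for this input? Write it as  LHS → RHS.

[B [B [B [B [C [D q]]] || [C [D ! [D q]]]] || [C [C [D q]] && [D q]]] || [C [D q]]]

B → B '||' C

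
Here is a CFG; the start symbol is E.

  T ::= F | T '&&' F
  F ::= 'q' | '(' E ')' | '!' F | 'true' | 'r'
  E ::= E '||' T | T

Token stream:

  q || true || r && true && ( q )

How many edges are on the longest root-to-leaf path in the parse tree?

6

[E [E [E [T [F q]]] || [T [F true]]] || [T [T [T [F r]] && [F true]] && [F ( [E [T [F q]]] )]]]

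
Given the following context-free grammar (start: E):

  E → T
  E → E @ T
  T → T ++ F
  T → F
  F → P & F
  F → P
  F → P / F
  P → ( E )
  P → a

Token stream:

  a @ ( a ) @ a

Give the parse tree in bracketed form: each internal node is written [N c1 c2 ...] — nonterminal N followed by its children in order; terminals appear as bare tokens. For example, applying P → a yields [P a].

[E [E [E [T [F [P a]]]] @ [T [F [P ( [E [T [F [P a]]]] )]]]] @ [T [F [P a]]]]

E
E @ T
E @ T @ T
T @ T @ T
F @ T @ T
P @ T @ T
a @ T @ T
a @ F @ T
a @ P @ T
a @ ( E ) @ T
a @ ( T ) @ T
a @ ( F ) @ T
a @ ( P ) @ T
a @ ( a ) @ T
a @ ( a ) @ F
a @ ( a ) @ P
a @ ( a ) @ a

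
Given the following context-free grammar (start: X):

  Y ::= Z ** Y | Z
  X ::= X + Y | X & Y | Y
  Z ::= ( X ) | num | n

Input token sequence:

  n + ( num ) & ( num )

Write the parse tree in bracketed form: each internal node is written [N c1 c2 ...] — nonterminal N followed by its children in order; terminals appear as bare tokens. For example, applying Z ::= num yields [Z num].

[X [X [X [Y [Z n]]] + [Y [Z ( [X [Y [Z num]]] )]]] & [Y [Z ( [X [Y [Z num]]] )]]]

X
X & Y
X + Y & Y
Y + Y & Y
Z + Y & Y
n + Y & Y
n + Z & Y
n + ( X ) & Y
n + ( Y ) & Y
n + ( Z ) & Y
n + ( num ) & Y
n + ( num ) & Z
n + ( num ) & ( X )
n + ( num ) & ( Y )
n + ( num ) & ( Z )
n + ( num ) & ( num )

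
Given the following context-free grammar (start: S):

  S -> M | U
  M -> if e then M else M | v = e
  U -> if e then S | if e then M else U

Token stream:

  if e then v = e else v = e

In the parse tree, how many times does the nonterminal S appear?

[S [M if e then [M v = e] else [M v = e]]]

1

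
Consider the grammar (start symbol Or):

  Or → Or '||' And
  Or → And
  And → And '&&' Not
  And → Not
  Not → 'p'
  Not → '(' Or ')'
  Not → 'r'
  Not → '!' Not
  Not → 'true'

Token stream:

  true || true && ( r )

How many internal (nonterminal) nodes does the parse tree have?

[Or [Or [And [Not true]]] || [And [And [Not true]] && [Not ( [Or [And [Not r]]] )]]]

11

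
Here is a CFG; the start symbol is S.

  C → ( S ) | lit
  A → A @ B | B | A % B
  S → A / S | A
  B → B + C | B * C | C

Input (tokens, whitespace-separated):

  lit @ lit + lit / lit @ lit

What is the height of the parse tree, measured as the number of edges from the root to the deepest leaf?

6

[S [A [A [B [C lit]]] @ [B [B [C lit]] + [C lit]]] / [S [A [A [B [C lit]]] @ [B [C lit]]]]]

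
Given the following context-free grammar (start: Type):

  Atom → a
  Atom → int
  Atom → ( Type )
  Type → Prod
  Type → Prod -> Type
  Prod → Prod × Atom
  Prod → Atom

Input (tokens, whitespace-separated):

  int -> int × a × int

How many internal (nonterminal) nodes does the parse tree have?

[Type [Prod [Atom int]] -> [Type [Prod [Prod [Prod [Atom int]] × [Atom a]] × [Atom int]]]]

10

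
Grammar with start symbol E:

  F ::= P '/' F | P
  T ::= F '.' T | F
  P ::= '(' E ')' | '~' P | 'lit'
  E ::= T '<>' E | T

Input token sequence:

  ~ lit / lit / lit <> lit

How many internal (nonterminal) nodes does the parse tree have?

[E [T [F [P ~ [P lit]] / [F [P lit] / [F [P lit]]]]] <> [E [T [F [P lit]]]]]

13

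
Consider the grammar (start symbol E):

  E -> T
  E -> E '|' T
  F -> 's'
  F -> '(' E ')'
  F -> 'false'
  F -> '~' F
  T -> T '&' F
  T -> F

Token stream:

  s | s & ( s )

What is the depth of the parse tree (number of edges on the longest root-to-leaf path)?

[E [E [T [F s]]] | [T [T [F s]] & [F ( [E [T [F s]]] )]]]

6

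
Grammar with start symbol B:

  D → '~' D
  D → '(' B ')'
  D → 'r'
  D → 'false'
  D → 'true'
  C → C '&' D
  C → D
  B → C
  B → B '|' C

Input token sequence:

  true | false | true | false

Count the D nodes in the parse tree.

4

[B [B [B [B [C [D true]]] | [C [D false]]] | [C [D true]]] | [C [D false]]]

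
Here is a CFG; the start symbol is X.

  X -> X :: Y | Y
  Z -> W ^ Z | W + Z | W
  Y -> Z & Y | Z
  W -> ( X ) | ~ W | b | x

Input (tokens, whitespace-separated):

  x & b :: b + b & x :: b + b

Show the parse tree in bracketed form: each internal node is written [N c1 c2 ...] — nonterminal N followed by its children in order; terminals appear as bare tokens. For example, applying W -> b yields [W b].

X
X :: Y
X :: Y :: Y
Y :: Y :: Y
Z & Y :: Y :: Y
W & Y :: Y :: Y
x & Y :: Y :: Y
x & Z :: Y :: Y
x & W :: Y :: Y
x & b :: Y :: Y
x & b :: Z & Y :: Y
x & b :: W + Z & Y :: Y
x & b :: b + Z & Y :: Y
x & b :: b + W & Y :: Y
x & b :: b + b & Y :: Y
x & b :: b + b & Z :: Y
x & b :: b + b & W :: Y
x & b :: b + b & x :: Y
x & b :: b + b & x :: Z
x & b :: b + b & x :: W + Z
x & b :: b + b & x :: b + Z
x & b :: b + b & x :: b + W
x & b :: b + b & x :: b + b

[X [X [X [Y [Z [W x]] & [Y [Z [W b]]]]] :: [Y [Z [W b] + [Z [W b]]] & [Y [Z [W x]]]]] :: [Y [Z [W b] + [Z [W b]]]]]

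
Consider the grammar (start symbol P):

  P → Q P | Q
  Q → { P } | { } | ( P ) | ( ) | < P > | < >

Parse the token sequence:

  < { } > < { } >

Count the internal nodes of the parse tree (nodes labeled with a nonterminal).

[P [Q < [P [Q { }]] >] [P [Q < [P [Q { }]] >]]]

8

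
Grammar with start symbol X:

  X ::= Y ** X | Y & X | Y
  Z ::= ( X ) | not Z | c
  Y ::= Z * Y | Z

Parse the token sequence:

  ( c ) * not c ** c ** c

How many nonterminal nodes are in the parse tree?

15

[X [Y [Z ( [X [Y [Z c]]] )] * [Y [Z not [Z c]]]] ** [X [Y [Z c]] ** [X [Y [Z c]]]]]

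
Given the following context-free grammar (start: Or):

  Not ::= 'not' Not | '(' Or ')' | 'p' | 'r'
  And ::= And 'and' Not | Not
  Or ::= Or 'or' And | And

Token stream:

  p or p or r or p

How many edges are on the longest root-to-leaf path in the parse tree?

6

[Or [Or [Or [Or [And [Not p]]] or [And [Not p]]] or [And [Not r]]] or [And [Not p]]]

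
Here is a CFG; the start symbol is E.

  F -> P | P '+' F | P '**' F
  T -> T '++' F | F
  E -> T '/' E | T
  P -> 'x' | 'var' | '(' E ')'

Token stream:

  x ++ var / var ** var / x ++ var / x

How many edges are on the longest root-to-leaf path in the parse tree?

[E [T [T [F [P x]]] ++ [F [P var]]] / [E [T [F [P var] ** [F [P var]]]] / [E [T [T [F [P x]]] ++ [F [P var]]] / [E [T [F [P x]]]]]]]

7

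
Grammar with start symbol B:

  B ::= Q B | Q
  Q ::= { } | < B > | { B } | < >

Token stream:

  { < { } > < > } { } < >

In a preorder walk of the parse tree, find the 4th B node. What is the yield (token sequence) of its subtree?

< >

[B [Q { [B [Q < [B [Q { }]] >] [B [Q < >]]] }] [B [Q { }] [B [Q < >]]]]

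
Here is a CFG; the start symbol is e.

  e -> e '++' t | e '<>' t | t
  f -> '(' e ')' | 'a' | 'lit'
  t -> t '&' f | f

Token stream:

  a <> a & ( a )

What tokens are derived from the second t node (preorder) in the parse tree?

[e [e [t [f a]]] <> [t [t [f a]] & [f ( [e [t [f a]]] )]]]

a & ( a )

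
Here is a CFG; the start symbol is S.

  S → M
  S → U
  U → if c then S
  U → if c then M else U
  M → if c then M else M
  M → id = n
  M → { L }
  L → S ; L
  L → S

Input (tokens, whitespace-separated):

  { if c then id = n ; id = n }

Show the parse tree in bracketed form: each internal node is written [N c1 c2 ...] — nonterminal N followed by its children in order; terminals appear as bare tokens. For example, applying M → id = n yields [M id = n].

S
M
{ L }
{ S ; L }
{ U ; L }
{ if c then S ; L }
{ if c then M ; L }
{ if c then id = n ; L }
{ if c then id = n ; S }
{ if c then id = n ; M }
{ if c then id = n ; id = n }

[S [M { [L [S [U if c then [S [M id = n]]]] ; [L [S [M id = n]]]] }]]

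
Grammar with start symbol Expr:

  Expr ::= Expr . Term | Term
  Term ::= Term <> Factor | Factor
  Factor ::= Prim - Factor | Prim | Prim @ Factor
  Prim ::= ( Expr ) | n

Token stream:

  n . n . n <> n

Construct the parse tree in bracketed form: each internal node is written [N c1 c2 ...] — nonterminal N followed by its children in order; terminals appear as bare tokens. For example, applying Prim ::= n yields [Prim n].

[Expr [Expr [Expr [Term [Factor [Prim n]]]] . [Term [Factor [Prim n]]]] . [Term [Term [Factor [Prim n]]] <> [Factor [Prim n]]]]

Expr
Expr . Term
Expr . Term . Term
Term . Term . Term
Factor . Term . Term
Prim . Term . Term
n . Term . Term
n . Factor . Term
n . Prim . Term
n . n . Term
n . n . Term <> Factor
n . n . Factor <> Factor
n . n . Prim <> Factor
n . n . n <> Factor
n . n . n <> Prim
n . n . n <> n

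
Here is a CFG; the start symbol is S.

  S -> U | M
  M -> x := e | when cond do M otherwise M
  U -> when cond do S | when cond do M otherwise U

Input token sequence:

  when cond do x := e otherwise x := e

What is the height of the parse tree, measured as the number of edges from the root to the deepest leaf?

3

[S [M when cond do [M x := e] otherwise [M x := e]]]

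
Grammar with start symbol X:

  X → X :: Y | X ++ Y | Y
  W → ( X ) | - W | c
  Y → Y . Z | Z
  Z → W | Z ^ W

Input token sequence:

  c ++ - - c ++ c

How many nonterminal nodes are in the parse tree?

14

[X [X [X [Y [Z [W c]]]] ++ [Y [Z [W - [W - [W c]]]]]] ++ [Y [Z [W c]]]]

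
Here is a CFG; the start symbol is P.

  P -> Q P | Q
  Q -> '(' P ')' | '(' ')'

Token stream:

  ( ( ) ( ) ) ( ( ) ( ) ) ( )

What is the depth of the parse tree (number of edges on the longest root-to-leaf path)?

[P [Q ( [P [Q ( )] [P [Q ( )]]] )] [P [Q ( [P [Q ( )] [P [Q ( )]]] )] [P [Q ( )]]]]

6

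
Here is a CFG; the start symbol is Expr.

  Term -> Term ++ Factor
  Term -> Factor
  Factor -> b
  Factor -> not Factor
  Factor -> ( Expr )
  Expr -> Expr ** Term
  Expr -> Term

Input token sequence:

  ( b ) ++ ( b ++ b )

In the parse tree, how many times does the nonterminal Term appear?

[Expr [Term [Term [Factor ( [Expr [Term [Factor b]]] )]] ++ [Factor ( [Expr [Term [Term [Factor b]] ++ [Factor b]]] )]]]

5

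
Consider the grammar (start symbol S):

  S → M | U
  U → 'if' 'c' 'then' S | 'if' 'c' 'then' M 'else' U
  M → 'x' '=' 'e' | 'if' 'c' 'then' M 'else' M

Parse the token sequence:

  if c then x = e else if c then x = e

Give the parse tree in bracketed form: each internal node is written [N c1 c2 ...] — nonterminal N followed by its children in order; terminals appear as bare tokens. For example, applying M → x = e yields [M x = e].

[S [U if c then [M x = e] else [U if c then [S [M x = e]]]]]

S
U
if c then M else U
if c then x = e else U
if c then x = e else if c then S
if c then x = e else if c then M
if c then x = e else if c then x = e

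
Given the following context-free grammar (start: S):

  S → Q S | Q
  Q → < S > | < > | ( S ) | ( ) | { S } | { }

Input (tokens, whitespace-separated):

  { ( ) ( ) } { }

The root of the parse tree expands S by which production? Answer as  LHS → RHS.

[S [Q { [S [Q ( )] [S [Q ( )]]] }] [S [Q { }]]]

S → Q S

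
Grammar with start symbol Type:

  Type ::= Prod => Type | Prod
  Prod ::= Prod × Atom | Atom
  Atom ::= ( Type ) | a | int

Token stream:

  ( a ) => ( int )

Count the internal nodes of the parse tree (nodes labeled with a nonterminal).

12

[Type [Prod [Atom ( [Type [Prod [Atom a]]] )]] => [Type [Prod [Atom ( [Type [Prod [Atom int]]] )]]]]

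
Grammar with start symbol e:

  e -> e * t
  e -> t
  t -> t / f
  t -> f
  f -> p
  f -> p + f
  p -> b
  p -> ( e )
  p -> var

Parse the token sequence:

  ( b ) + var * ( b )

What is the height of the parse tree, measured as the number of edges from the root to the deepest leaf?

[e [e [t [f [p ( [e [t [f [p b]]]] )] + [f [p var]]]]] * [t [f [p ( [e [t [f [p b]]]] )]]]]

9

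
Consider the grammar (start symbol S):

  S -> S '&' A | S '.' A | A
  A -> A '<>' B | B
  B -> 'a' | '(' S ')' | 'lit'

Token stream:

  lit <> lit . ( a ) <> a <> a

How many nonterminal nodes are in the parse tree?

15

[S [S [A [A [B lit]] <> [B lit]]] . [A [A [A [B ( [S [A [B a]]] )]] <> [B a]] <> [B a]]]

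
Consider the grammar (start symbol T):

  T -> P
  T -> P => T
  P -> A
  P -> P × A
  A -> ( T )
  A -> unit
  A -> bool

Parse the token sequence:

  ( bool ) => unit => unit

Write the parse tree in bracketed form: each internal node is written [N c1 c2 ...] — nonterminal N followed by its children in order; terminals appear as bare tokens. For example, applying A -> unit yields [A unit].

T
P => T
A => T
( T ) => T
( P ) => T
( A ) => T
( bool ) => T
( bool ) => P => T
( bool ) => A => T
( bool ) => unit => T
( bool ) => unit => P
( bool ) => unit => A
( bool ) => unit => unit

[T [P [A ( [T [P [A bool]]] )]] => [T [P [A unit]] => [T [P [A unit]]]]]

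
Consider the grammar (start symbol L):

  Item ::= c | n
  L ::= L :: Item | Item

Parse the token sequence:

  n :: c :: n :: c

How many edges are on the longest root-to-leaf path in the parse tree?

5

[L [L [L [L [Item n]] :: [Item c]] :: [Item n]] :: [Item c]]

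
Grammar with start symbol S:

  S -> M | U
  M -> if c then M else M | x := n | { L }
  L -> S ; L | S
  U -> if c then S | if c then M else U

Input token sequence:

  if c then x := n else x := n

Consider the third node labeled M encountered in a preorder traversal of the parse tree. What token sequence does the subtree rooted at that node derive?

x := n

[S [M if c then [M x := n] else [M x := n]]]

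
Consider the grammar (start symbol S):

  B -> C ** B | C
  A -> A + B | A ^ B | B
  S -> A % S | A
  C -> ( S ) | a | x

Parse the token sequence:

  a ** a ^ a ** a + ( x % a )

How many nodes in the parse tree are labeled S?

[S [A [A [A [B [C a] ** [B [C a]]]] ^ [B [C a] ** [B [C a]]]] + [B [C ( [S [A [B [C x]]] % [S [A [B [C a]]]]] )]]]]

3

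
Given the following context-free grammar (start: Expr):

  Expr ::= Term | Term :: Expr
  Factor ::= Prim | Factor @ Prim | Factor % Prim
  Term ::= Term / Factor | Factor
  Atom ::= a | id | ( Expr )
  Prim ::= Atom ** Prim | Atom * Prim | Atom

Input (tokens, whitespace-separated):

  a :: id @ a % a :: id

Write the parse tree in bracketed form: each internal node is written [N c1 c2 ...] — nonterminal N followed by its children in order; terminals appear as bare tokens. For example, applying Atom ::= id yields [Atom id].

[Expr [Term [Factor [Prim [Atom a]]]] :: [Expr [Term [Factor [Factor [Factor [Prim [Atom id]]] @ [Prim [Atom a]]] % [Prim [Atom a]]]] :: [Expr [Term [Factor [Prim [Atom id]]]]]]]

Expr
Term :: Expr
Factor :: Expr
Prim :: Expr
Atom :: Expr
a :: Expr
a :: Term :: Expr
a :: Factor :: Expr
a :: Factor % Prim :: Expr
a :: Factor @ Prim % Prim :: Expr
a :: Prim @ Prim % Prim :: Expr
a :: Atom @ Prim % Prim :: Expr
a :: id @ Prim % Prim :: Expr
a :: id @ Atom % Prim :: Expr
a :: id @ a % Prim :: Expr
a :: id @ a % Atom :: Expr
a :: id @ a % a :: Expr
a :: id @ a % a :: Term
a :: id @ a % a :: Factor
a :: id @ a % a :: Prim
a :: id @ a % a :: Atom
a :: id @ a % a :: id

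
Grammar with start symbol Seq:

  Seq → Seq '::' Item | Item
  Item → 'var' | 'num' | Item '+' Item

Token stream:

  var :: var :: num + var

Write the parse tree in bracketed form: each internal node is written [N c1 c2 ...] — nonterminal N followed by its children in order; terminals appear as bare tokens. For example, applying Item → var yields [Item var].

Seq
Seq :: Item
Seq :: Item :: Item
Item :: Item :: Item
var :: Item :: Item
var :: var :: Item
var :: var :: Item + Item
var :: var :: num + Item
var :: var :: num + var

[Seq [Seq [Seq [Item var]] :: [Item var]] :: [Item [Item num] + [Item var]]]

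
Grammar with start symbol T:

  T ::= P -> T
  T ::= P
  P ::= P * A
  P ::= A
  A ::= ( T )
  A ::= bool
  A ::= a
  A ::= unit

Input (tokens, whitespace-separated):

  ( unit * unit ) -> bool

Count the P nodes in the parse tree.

4

[T [P [A ( [T [P [P [A unit]] * [A unit]]] )]] -> [T [P [A bool]]]]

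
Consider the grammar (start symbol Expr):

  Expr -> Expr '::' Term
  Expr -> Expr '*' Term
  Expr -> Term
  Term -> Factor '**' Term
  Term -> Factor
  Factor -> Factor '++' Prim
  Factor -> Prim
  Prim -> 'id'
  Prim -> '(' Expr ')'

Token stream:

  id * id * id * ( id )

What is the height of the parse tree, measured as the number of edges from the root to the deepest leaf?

[Expr [Expr [Expr [Expr [Term [Factor [Prim id]]]] * [Term [Factor [Prim id]]]] * [Term [Factor [Prim id]]]] * [Term [Factor [Prim ( [Expr [Term [Factor [Prim id]]]] )]]]]

8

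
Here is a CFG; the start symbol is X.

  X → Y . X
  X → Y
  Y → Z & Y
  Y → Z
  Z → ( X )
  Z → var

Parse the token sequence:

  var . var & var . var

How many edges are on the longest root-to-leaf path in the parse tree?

5

[X [Y [Z var]] . [X [Y [Z var] & [Y [Z var]]] . [X [Y [Z var]]]]]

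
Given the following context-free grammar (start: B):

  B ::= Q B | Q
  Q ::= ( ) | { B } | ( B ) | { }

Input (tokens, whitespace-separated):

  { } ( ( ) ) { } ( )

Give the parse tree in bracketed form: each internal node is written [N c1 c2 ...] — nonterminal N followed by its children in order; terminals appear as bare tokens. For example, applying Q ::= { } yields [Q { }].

B
Q B
{ } B
{ } Q B
{ } ( B ) B
{ } ( Q ) B
{ } ( ( ) ) B
{ } ( ( ) ) Q B
{ } ( ( ) ) { } B
{ } ( ( ) ) { } Q
{ } ( ( ) ) { } ( )

[B [Q { }] [B [Q ( [B [Q ( )]] )] [B [Q { }] [B [Q ( )]]]]]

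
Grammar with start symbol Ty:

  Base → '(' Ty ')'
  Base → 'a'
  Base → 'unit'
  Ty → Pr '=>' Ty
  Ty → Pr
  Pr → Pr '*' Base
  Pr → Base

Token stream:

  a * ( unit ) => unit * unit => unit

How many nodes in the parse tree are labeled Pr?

[Ty [Pr [Pr [Base a]] * [Base ( [Ty [Pr [Base unit]]] )]] => [Ty [Pr [Pr [Base unit]] * [Base unit]] => [Ty [Pr [Base unit]]]]]

6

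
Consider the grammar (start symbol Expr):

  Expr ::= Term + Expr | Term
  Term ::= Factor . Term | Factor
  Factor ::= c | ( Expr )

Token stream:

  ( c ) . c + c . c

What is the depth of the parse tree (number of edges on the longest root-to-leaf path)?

6

[Expr [Term [Factor ( [Expr [Term [Factor c]]] )] . [Term [Factor c]]] + [Expr [Term [Factor c] . [Term [Factor c]]]]]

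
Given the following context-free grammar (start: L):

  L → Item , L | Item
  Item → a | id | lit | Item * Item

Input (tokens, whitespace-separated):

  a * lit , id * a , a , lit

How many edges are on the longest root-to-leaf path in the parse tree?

[L [Item [Item a] * [Item lit]] , [L [Item [Item id] * [Item a]] , [L [Item a] , [L [Item lit]]]]]

5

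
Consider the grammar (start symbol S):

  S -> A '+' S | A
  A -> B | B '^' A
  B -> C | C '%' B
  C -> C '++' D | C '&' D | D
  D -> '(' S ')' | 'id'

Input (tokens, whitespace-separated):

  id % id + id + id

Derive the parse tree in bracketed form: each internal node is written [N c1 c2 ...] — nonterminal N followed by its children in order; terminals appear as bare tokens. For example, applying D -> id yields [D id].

S
A + S
B + S
C % B + S
D % B + S
id % B + S
id % C + S
id % D + S
id % id + S
id % id + A + S
id % id + B + S
id % id + C + S
id % id + D + S
id % id + id + S
id % id + id + A
id % id + id + B
id % id + id + C
id % id + id + D
id % id + id + id

[S [A [B [C [D id]] % [B [C [D id]]]]] + [S [A [B [C [D id]]]] + [S [A [B [C [D id]]]]]]]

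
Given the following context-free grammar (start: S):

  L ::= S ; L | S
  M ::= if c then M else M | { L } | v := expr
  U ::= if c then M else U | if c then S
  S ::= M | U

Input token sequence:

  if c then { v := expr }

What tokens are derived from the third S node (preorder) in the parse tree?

v := expr

[S [U if c then [S [M { [L [S [M v := expr]]] }]]]]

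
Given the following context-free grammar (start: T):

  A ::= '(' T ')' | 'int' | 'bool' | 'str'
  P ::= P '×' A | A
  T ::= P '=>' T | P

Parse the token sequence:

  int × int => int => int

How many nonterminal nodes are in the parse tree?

[T [P [P [A int]] × [A int]] => [T [P [A int]] => [T [P [A int]]]]]

11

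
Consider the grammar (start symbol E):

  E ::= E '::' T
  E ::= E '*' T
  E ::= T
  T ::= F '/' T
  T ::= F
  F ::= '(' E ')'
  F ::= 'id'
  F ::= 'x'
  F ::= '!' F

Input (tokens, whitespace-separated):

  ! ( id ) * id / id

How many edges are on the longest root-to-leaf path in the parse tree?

[E [E [T [F ! [F ( [E [T [F id]]] )]]]] * [T [F id] / [T [F id]]]]

8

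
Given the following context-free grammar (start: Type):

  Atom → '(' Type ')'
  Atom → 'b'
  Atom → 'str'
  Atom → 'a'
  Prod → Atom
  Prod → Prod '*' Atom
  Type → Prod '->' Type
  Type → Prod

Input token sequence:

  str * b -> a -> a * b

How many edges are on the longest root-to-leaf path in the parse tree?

[Type [Prod [Prod [Atom str]] * [Atom b]] -> [Type [Prod [Atom a]] -> [Type [Prod [Prod [Atom a]] * [Atom b]]]]]

6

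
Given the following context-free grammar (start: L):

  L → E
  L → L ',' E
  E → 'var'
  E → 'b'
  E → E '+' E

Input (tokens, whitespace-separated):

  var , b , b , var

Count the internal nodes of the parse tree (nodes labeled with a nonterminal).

8

[L [L [L [L [E var]] , [E b]] , [E b]] , [E var]]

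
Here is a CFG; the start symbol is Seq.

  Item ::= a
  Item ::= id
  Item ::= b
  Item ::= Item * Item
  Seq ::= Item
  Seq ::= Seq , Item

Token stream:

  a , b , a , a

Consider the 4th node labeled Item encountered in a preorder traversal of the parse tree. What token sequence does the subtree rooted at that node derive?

[Seq [Seq [Seq [Seq [Item a]] , [Item b]] , [Item a]] , [Item a]]

a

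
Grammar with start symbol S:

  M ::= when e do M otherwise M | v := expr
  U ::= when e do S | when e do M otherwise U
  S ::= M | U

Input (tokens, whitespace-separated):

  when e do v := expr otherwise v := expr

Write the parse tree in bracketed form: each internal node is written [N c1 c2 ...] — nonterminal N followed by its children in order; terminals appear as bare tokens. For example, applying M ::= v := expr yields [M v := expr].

[S [M when e do [M v := expr] otherwise [M v := expr]]]

S
M
when e do M otherwise M
when e do v := expr otherwise M
when e do v := expr otherwise v := expr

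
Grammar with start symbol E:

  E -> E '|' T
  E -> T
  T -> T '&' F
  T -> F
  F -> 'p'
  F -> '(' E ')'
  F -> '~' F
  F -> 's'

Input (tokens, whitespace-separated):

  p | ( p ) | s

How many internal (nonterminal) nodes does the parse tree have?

12

[E [E [E [T [F p]]] | [T [F ( [E [T [F p]]] )]]] | [T [F s]]]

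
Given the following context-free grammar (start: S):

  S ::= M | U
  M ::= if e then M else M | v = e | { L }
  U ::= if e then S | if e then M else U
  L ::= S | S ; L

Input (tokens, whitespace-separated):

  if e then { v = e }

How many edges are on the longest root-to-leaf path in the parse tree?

7

[S [U if e then [S [M { [L [S [M v = e]]] }]]]]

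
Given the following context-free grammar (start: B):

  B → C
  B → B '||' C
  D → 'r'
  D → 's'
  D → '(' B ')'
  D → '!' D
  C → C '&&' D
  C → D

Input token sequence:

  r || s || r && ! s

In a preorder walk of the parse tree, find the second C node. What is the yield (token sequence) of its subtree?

s

[B [B [B [C [D r]]] || [C [D s]]] || [C [C [D r]] && [D ! [D s]]]]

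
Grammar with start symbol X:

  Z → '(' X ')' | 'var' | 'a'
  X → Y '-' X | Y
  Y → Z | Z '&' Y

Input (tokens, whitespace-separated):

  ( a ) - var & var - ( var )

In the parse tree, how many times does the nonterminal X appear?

[X [Y [Z ( [X [Y [Z a]]] )]] - [X [Y [Z var] & [Y [Z var]]] - [X [Y [Z ( [X [Y [Z var]]] )]]]]]

5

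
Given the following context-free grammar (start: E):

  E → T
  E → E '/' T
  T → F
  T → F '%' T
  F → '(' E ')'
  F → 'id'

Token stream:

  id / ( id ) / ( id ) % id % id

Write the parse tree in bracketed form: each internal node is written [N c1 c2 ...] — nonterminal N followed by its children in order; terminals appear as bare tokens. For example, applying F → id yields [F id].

[E [E [E [T [F id]]] / [T [F ( [E [T [F id]]] )]]] / [T [F ( [E [T [F id]]] )] % [T [F id] % [T [F id]]]]]

E
E / T
E / T / T
T / T / T
F / T / T
id / T / T
id / F / T
id / ( E ) / T
id / ( T ) / T
id / ( F ) / T
id / ( id ) / T
id / ( id ) / F % T
id / ( id ) / ( E ) % T
id / ( id ) / ( T ) % T
id / ( id ) / ( F ) % T
id / ( id ) / ( id ) % T
id / ( id ) / ( id ) % F % T
id / ( id ) / ( id ) % id % T
id / ( id ) / ( id ) % id % F
id / ( id ) / ( id ) % id % id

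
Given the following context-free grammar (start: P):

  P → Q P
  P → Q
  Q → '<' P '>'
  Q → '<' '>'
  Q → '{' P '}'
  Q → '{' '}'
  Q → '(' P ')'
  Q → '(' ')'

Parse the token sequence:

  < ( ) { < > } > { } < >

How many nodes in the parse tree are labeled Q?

[P [Q < [P [Q ( )] [P [Q { [P [Q < >]] }]]] >] [P [Q { }] [P [Q < >]]]]

6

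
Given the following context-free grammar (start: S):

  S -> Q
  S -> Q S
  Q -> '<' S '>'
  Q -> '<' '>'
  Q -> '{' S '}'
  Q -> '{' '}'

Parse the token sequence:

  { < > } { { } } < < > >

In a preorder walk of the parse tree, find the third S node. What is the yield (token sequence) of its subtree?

[S [Q { [S [Q < >]] }] [S [Q { [S [Q { }]] }] [S [Q < [S [Q < >]] >]]]]

{ { } } < < > >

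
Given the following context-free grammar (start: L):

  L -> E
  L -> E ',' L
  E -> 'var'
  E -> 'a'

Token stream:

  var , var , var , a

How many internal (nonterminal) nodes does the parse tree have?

[L [E var] , [L [E var] , [L [E var] , [L [E a]]]]]

8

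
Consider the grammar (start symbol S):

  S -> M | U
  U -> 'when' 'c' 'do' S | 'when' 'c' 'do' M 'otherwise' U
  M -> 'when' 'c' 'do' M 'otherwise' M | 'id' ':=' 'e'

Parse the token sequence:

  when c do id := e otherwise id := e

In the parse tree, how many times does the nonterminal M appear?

3

[S [M when c do [M id := e] otherwise [M id := e]]]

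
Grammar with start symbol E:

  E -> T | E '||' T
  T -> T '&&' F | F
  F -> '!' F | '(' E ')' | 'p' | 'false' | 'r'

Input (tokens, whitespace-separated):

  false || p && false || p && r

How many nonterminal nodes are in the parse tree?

[E [E [E [T [F false]]] || [T [T [F p]] && [F false]]] || [T [T [F p]] && [F r]]]

13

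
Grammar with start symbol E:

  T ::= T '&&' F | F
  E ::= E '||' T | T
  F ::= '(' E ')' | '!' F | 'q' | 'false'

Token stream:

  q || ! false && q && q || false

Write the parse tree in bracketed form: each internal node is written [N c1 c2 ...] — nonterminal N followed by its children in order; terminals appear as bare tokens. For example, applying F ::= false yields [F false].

[E [E [E [T [F q]]] || [T [T [T [F ! [F false]]] && [F q]] && [F q]]] || [T [F false]]]

E
E || T
E || T || T
T || T || T
F || T || T
q || T || T
q || T && F || T
q || T && F && F || T
q || F && F && F || T
q || ! F && F && F || T
q || ! false && F && F || T
q || ! false && q && F || T
q || ! false && q && q || T
q || ! false && q && q || F
q || ! false && q && q || false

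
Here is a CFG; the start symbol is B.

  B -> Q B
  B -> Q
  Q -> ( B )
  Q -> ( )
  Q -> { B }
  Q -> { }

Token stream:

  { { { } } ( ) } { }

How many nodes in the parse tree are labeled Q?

[B [Q { [B [Q { [B [Q { }]] }] [B [Q ( )]]] }] [B [Q { }]]]

5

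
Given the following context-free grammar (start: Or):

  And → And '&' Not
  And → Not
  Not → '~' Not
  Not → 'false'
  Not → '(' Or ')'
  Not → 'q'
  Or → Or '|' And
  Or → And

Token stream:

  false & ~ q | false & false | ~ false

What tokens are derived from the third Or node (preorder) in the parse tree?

false & ~ q

[Or [Or [Or [And [And [Not false]] & [Not ~ [Not q]]]] | [And [And [Not false]] & [Not false]]] | [And [Not ~ [Not false]]]]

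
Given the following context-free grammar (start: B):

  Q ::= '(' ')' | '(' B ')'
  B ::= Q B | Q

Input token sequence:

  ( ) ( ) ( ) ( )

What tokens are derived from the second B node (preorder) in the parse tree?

( ) ( ) ( )

[B [Q ( )] [B [Q ( )] [B [Q ( )] [B [Q ( )]]]]]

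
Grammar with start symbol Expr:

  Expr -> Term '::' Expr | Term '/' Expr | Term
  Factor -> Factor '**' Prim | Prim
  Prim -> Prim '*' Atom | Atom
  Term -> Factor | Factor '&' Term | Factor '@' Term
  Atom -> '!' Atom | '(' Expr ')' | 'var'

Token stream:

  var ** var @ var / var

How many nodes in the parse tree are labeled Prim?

4

[Expr [Term [Factor [Factor [Prim [Atom var]]] ** [Prim [Atom var]]] @ [Term [Factor [Prim [Atom var]]]]] / [Expr [Term [Factor [Prim [Atom var]]]]]]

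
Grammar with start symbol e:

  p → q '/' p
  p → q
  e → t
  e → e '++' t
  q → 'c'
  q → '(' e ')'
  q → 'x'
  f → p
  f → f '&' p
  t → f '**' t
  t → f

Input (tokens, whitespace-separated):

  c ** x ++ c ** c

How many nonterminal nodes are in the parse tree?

[e [e [t [f [p [q c]]] ** [t [f [p [q x]]]]]] ++ [t [f [p [q c]]] ** [t [f [p [q c]]]]]]

18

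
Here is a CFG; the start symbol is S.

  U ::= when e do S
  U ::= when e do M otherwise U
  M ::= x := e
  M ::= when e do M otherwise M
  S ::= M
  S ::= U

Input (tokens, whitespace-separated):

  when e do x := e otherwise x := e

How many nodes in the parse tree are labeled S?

1

[S [M when e do [M x := e] otherwise [M x := e]]]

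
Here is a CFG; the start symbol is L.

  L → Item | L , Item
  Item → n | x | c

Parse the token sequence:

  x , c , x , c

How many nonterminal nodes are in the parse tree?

8

[L [L [L [L [Item x]] , [Item c]] , [Item x]] , [Item c]]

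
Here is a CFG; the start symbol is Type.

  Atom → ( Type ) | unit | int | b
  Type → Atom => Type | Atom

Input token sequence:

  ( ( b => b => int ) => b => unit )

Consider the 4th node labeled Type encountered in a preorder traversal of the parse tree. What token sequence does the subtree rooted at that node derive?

[Type [Atom ( [Type [Atom ( [Type [Atom b] => [Type [Atom b] => [Type [Atom int]]]] )] => [Type [Atom b] => [Type [Atom unit]]]] )]]

b => int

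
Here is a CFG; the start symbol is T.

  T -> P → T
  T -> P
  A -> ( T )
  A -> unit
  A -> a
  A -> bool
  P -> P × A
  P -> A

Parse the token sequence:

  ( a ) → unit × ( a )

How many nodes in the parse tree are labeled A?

[T [P [A ( [T [P [A a]]] )]] → [T [P [P [A unit]] × [A ( [T [P [A a]]] )]]]]

5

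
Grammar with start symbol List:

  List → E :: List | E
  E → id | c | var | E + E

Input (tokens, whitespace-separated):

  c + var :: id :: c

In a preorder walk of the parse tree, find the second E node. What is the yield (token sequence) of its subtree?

[List [E [E c] + [E var]] :: [List [E id] :: [List [E c]]]]

c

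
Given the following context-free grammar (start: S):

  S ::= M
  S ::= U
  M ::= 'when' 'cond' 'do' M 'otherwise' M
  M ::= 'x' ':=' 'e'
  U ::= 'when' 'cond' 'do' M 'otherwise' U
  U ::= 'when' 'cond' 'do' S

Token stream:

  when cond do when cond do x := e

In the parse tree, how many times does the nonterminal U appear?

[S [U when cond do [S [U when cond do [S [M x := e]]]]]]

2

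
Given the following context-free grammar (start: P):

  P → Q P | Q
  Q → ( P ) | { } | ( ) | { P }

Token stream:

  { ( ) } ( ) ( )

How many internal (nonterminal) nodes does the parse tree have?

8

[P [Q { [P [Q ( )]] }] [P [Q ( )] [P [Q ( )]]]]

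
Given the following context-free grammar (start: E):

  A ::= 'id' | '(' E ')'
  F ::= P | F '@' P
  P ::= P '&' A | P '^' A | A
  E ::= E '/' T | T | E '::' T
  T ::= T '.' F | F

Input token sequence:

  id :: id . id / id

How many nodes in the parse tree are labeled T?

[E [E [E [T [F [P [A id]]]]] :: [T [T [F [P [A id]]]] . [F [P [A id]]]]] / [T [F [P [A id]]]]]

4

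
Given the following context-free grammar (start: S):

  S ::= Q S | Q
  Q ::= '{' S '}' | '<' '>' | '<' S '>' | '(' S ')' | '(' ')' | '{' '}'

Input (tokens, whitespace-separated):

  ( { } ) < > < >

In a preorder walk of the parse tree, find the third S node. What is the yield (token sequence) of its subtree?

[S [Q ( [S [Q { }]] )] [S [Q < >] [S [Q < >]]]]

< > < >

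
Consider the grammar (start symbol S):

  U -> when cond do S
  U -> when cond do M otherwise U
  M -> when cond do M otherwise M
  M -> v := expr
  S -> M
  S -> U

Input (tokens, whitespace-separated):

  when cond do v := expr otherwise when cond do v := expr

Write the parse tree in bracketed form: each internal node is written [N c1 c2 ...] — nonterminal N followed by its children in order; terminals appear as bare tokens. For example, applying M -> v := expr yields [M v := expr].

S
U
when cond do M otherwise U
when cond do v := expr otherwise U
when cond do v := expr otherwise when cond do S
when cond do v := expr otherwise when cond do M
when cond do v := expr otherwise when cond do v := expr

[S [U when cond do [M v := expr] otherwise [U when cond do [S [M v := expr]]]]]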